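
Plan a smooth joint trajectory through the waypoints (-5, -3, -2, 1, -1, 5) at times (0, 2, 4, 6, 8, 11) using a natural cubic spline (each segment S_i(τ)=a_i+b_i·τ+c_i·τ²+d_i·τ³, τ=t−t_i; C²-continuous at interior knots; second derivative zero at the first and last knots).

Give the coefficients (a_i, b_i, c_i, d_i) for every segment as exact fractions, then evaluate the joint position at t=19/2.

  seg 0: a=-5 b=67/53 c=0 d=-7/106
  seg 1: a=-3 b=25/53 c=-21/53 d=87/424
  seg 2: a=-2 b=143/106 c=177/212 d=-161/424
  seg 3: a=1 b=7/53 c=-153/106 d=93/212
  seg 4: a=-1 b=-20/53 c=63/53 d=-7/53
S(19/2) = 281/424

Δ: Δ0=1, Δ1=1/2, Δ2=3/2, Δ3=-1, Δ4=2
row 1: diag=8, rhs=-3; c'=1/4, d'=-3/8
row 2: denom=8−2·1/4=15/2; d'=(6−2·-3/8)/(15/2)=9/10
row 3: denom=8−2·4/15=112/15; d'=(-15−2·9/10)/(112/15)=-9/4
row 4: denom=10−2·15/56=265/28; d'=(18−2·-9/4)/(265/28)=126/53
back: M4=126/53
back: M3=-9/4−15/56·126/53=-153/53
back: M2=9/10−4/15·-153/53=177/106
back: M1=-3/8−1/4·177/106=-42/53
M: M0=0, M1=-42/53, M2=177/106, M3=-153/53, M4=126/53, M5=0
seg 0: a=-5, c=M0/2=0, d=(M1−M0)/(6·2)=-7/106, b=Δ0−h0·(2M0+M1)/6=67/53
seg 1: a=-3, c=M1/2=-21/53, d=(M2−M1)/(6·2)=87/424, b=Δ1−h1·(2M1+M2)/6=25/53
seg 2: a=-2, c=M2/2=177/212, d=(M3−M2)/(6·2)=-161/424, b=Δ2−h2·(2M2+M3)/6=143/106
seg 3: a=1, c=M3/2=-153/106, d=(M4−M3)/(6·2)=93/212, b=Δ3−h3·(2M3+M4)/6=7/53
seg 4: a=-1, c=M4/2=63/53, d=(M5−M4)/(6·3)=-7/53, b=Δ4−h4·(2M4+M5)/6=-20/53
t_q=19/2 → seg 4, τ=3/2; S=-1+-20/53·τ+63/53·τ²+-7/53·τ³=281/424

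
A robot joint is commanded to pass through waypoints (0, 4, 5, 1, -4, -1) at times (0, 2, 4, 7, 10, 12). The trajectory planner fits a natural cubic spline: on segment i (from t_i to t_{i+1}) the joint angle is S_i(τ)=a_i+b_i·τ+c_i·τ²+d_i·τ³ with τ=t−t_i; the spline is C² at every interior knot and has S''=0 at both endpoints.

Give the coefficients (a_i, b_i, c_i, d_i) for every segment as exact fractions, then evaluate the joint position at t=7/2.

  seg 0: a=0 b=1486/643 c=0 d=-50/643
  seg 1: a=4 b=886/643 c=-300/643 d=71/5144
  seg 2: a=5 b=-415/1286 c=-987/2572 d=1085/69444
  seg 3: a=1 b=-5667/2572 c=-469/1929 d=9769/69444
  seg 4: a=-4 b=175/1286 c=2631/2572 d=-877/5144
S(7/2) = 208381/41152

Δ: Δ0=2, Δ1=1/2, Δ2=-4/3, Δ3=-5/3, Δ4=3/2
row 1: diag=8, rhs=-9; c'=1/4, d'=-9/8
row 2: denom=10−2·1/4=19/2; d'=(-11−2·-9/8)/(19/2)=-35/38
row 3: denom=12−3·6/19=210/19; d'=(-2−3·-35/38)/(210/19)=29/420
row 4: denom=10−3·19/70=643/70; d'=(19−3·29/420)/(643/70)=2631/1286
back: M4=2631/1286
back: M3=29/420−19/70·2631/1286=-938/1929
back: M2=-35/38−6/19·-938/1929=-987/1286
back: M1=-9/8−1/4·-987/1286=-600/643
M: M0=0, M1=-600/643, M2=-987/1286, M3=-938/1929, M4=2631/1286, M5=0
seg 0: a=0, c=M0/2=0, d=(M1−M0)/(6·2)=-50/643, b=Δ0−h0·(2M0+M1)/6=1486/643
seg 1: a=4, c=M1/2=-300/643, d=(M2−M1)/(6·2)=71/5144, b=Δ1−h1·(2M1+M2)/6=886/643
seg 2: a=5, c=M2/2=-987/2572, d=(M3−M2)/(6·3)=1085/69444, b=Δ2−h2·(2M2+M3)/6=-415/1286
seg 3: a=1, c=M3/2=-469/1929, d=(M4−M3)/(6·3)=9769/69444, b=Δ3−h3·(2M3+M4)/6=-5667/2572
seg 4: a=-4, c=M4/2=2631/2572, d=(M5−M4)/(6·2)=-877/5144, b=Δ4−h4·(2M4+M5)/6=175/1286
t_q=7/2 → seg 1, τ=3/2; S=4+886/643·τ+-300/643·τ²+71/5144·τ³=208381/41152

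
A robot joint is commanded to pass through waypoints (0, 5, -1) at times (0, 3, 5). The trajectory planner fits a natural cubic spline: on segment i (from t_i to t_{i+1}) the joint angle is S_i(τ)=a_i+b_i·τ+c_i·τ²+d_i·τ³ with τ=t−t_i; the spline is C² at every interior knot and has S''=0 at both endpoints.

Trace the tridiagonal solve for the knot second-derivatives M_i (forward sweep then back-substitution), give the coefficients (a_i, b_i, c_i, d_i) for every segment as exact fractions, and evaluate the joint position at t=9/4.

Δ: Δ0=5/3, Δ1=-3
row 1: diag=10, rhs=-28; c'=1/5, d'=-14/5
back: M1=-14/5
M: M0=0, M1=-14/5, M2=0
seg 0: a=0, c=M0/2=0, d=(M1−M0)/(6·3)=-7/45, b=Δ0−h0·(2M0+M1)/6=46/15
seg 1: a=5, c=M1/2=-7/5, d=(M2−M1)/(6·2)=7/30, b=Δ1−h1·(2M1+M2)/6=-17/15
t_q=9/4 → seg 0, τ=9/4; S=0+46/15·τ+0·τ²+-7/45·τ³=1641/320

  seg 0: a=0 b=46/15 c=0 d=-7/45
  seg 1: a=5 b=-17/15 c=-7/5 d=7/30
S(9/4) = 1641/320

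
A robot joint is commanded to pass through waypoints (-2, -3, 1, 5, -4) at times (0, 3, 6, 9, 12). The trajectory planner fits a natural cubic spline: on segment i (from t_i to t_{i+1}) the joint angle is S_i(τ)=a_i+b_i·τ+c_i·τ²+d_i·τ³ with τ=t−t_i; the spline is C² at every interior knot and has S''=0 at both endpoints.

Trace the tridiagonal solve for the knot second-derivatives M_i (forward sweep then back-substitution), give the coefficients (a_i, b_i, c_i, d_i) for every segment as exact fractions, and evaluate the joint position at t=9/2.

  seg 0: a=-2 b=-59/84 c=0 d=31/756
  seg 1: a=-3 b=17/42 c=31/84 d=-5/252
  seg 2: a=1 b=25/12 c=4/21 d=-37/252
  seg 3: a=5 b=-31/42 c=-95/84 d=95/756
S(9/2) = -365/224

Δ: Δ0=-1/3, Δ1=4/3, Δ2=4/3, Δ3=-3
row 1: diag=12, rhs=10; c'=1/4, d'=5/6
row 2: denom=12−3·1/4=45/4; d'=(0−3·5/6)/(45/4)=-2/9
row 3: denom=12−3·4/15=56/5; d'=(-26−3·-2/9)/(56/5)=-95/42
back: M3=-95/42
back: M2=-2/9−4/15·-95/42=8/21
back: M1=5/6−1/4·8/21=31/42
M: M0=0, M1=31/42, M2=8/21, M3=-95/42, M4=0
seg 0: a=-2, c=M0/2=0, d=(M1−M0)/(6·3)=31/756, b=Δ0−h0·(2M0+M1)/6=-59/84
seg 1: a=-3, c=M1/2=31/84, d=(M2−M1)/(6·3)=-5/252, b=Δ1−h1·(2M1+M2)/6=17/42
seg 2: a=1, c=M2/2=4/21, d=(M3−M2)/(6·3)=-37/252, b=Δ2−h2·(2M2+M3)/6=25/12
seg 3: a=5, c=M3/2=-95/84, d=(M4−M3)/(6·3)=95/756, b=Δ3−h3·(2M3+M4)/6=-31/42
t_q=9/2 → seg 1, τ=3/2; S=-3+17/42·τ+31/84·τ²+-5/252·τ³=-365/224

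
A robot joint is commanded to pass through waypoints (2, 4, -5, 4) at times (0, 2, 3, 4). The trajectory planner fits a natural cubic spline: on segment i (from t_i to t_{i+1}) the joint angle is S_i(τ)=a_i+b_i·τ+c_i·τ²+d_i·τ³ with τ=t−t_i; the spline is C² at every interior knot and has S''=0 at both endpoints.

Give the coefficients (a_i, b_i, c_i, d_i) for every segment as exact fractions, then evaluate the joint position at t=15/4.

Δ: Δ0=1, Δ1=-9, Δ2=9
row 1: diag=6, rhs=-60; c'=1/6, d'=-10
row 2: denom=4−1·1/6=23/6; d'=(108−1·-10)/(23/6)=708/23
back: M2=708/23
back: M1=-10−1/6·708/23=-348/23
M: M0=0, M1=-348/23, M2=708/23, M3=0
seg 0: a=2, c=M0/2=0, d=(M1−M0)/(6·2)=-29/23, b=Δ0−h0·(2M0+M1)/6=139/23
seg 1: a=4, c=M1/2=-174/23, d=(M2−M1)/(6·1)=176/23, b=Δ1−h1·(2M1+M2)/6=-209/23
seg 2: a=-5, c=M2/2=354/23, d=(M3−M2)/(6·1)=-118/23, b=Δ2−h2·(2M2+M3)/6=-29/23
t_q=15/4 → seg 2, τ=3/4; S=-5+-29/23·τ+354/23·τ²+-118/23·τ³=403/736

  seg 0: a=2 b=139/23 c=0 d=-29/23
  seg 1: a=4 b=-209/23 c=-174/23 d=176/23
  seg 2: a=-5 b=-29/23 c=354/23 d=-118/23
S(15/4) = 403/736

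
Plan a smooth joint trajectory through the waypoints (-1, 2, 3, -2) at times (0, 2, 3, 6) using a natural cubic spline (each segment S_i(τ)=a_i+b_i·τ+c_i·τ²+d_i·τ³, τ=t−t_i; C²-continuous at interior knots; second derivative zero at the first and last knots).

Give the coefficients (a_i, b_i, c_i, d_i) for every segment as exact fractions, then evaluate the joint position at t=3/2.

  seg 0: a=-1 b=439/282 c=0 d=-2/141
  seg 1: a=2 b=391/282 c=-4/47 d=-85/282
  seg 2: a=3 b=44/141 c=-93/94 d=31/282
S(3/2) = 121/94

Δ: Δ0=3/2, Δ1=1, Δ2=-5/3
row 1: diag=6, rhs=-3; c'=1/6, d'=-1/2
row 2: denom=8−1·1/6=47/6; d'=(-16−1·-1/2)/(47/6)=-93/47
back: M2=-93/47
back: M1=-1/2−1/6·-93/47=-8/47
M: M0=0, M1=-8/47, M2=-93/47, M3=0
seg 0: a=-1, c=M0/2=0, d=(M1−M0)/(6·2)=-2/141, b=Δ0−h0·(2M0+M1)/6=439/282
seg 1: a=2, c=M1/2=-4/47, d=(M2−M1)/(6·1)=-85/282, b=Δ1−h1·(2M1+M2)/6=391/282
seg 2: a=3, c=M2/2=-93/94, d=(M3−M2)/(6·3)=31/282, b=Δ2−h2·(2M2+M3)/6=44/141
t_q=3/2 → seg 0, τ=3/2; S=-1+439/282·τ+0·τ²+-2/141·τ³=121/94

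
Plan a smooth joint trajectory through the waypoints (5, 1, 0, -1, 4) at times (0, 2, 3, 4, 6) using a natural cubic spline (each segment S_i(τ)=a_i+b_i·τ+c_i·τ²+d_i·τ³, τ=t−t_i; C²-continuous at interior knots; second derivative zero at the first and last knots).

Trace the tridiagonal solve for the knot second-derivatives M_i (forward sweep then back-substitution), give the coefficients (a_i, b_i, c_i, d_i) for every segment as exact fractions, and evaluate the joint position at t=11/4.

Δ: Δ0=-2, Δ1=-1, Δ2=-1, Δ3=5/2
row 1: diag=6, rhs=6; c'=1/6, d'=1
row 2: denom=4−1·1/6=23/6; d'=(0−1·1)/(23/6)=-6/23
row 3: denom=6−1·6/23=132/23; d'=(21−1·-6/23)/(132/23)=163/44
back: M3=163/44
back: M2=-6/23−6/23·163/44=-27/22
back: M1=1−1/6·-27/22=53/44
M: M0=0, M1=53/44, M2=-27/22, M3=163/44, M4=0
seg 0: a=5, c=M0/2=0, d=(M1−M0)/(6·2)=53/528, b=Δ0−h0·(2M0+M1)/6=-317/132
seg 1: a=1, c=M1/2=53/88, d=(M2−M1)/(6·1)=-107/264, b=Δ1−h1·(2M1+M2)/6=-79/66
seg 2: a=0, c=M2/2=-27/44, d=(M3−M2)/(6·1)=217/264, b=Δ2−h2·(2M2+M3)/6=-29/24
seg 3: a=-1, c=M3/2=163/88, d=(M4−M3)/(6·2)=-163/528, b=Δ3−h3·(2M3+M4)/6=1/33
t_q=11/4 → seg 1, τ=3/4; S=1+-79/66·τ+53/88·τ²+-107/264·τ³=1521/5632

  seg 0: a=5 b=-317/132 c=0 d=53/528
  seg 1: a=1 b=-79/66 c=53/88 d=-107/264
  seg 2: a=0 b=-29/24 c=-27/44 d=217/264
  seg 3: a=-1 b=1/33 c=163/88 d=-163/528
S(11/4) = 1521/5632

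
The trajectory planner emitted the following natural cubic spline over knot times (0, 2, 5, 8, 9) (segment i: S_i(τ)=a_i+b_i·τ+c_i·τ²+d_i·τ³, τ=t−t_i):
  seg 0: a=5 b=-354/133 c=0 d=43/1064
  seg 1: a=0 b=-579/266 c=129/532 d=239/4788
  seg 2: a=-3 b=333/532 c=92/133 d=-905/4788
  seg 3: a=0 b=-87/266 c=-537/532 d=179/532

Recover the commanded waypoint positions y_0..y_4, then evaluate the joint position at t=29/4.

y_0=5 y_1=0 y_2=-3 y_3=0 y_4=-1
S(29/4) = -435/1792

y_0 = S_0(0) = a_0 = 5
y_1 = S_1(0) = a_1 = 0
y_2 = S_2(0) = a_2 = -3
y_3 = S_3(0) = a_3 = 0
y_4 = S_3(1) = -1
t_q=29/4 is in segment 2 (τ=9/4); S_2(τ)=-435/1792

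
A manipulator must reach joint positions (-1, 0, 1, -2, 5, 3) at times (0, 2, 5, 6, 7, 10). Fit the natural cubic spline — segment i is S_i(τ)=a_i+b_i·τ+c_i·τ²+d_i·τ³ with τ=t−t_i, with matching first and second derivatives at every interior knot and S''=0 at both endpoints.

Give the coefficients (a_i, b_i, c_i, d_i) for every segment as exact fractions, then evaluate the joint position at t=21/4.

Δ: Δ0=1/2, Δ1=1/3, Δ2=-3, Δ3=7, Δ4=-2/3
row 1: diag=10, rhs=-1; c'=3/10, d'=-1/10
row 2: denom=8−3·3/10=71/10; d'=(-20−3·-1/10)/(71/10)=-197/71
row 3: denom=4−1·10/71=274/71; d'=(60−1·-197/71)/(274/71)=4457/274
row 4: denom=8−1·71/274=2121/274; d'=(-46−1·4457/274)/(2121/274)=-5687/707
back: M4=-5687/707
back: M3=4457/274−71/274·-5687/707=12974/707
back: M2=-197/71−10/71·12974/707=-3789/707
back: M1=-1/10−3/10·-3789/707=1066/707
M: M0=0, M1=1066/707, M2=-3789/707, M3=12974/707, M4=-5687/707, M5=0
seg 0: a=-1, c=M0/2=0, d=(M1−M0)/(6·2)=533/4242, b=Δ0−h0·(2M0+M1)/6=-11/4242
seg 1: a=0, c=M1/2=533/707, d=(M2−M1)/(6·3)=-4855/12726, b=Δ1−h1·(2M1+M2)/6=6385/4242
seg 2: a=1, c=M2/2=-3789/1414, d=(M3−M2)/(6·1)=16763/4242, b=Δ2−h2·(2M2+M3)/6=-9061/2121
seg 3: a=-2, c=M3/2=6487/707, d=(M4−M3)/(6·1)=-18661/4242, b=Δ3−h3·(2M3+M4)/6=9433/4242
seg 4: a=5, c=M4/2=-5687/1414, d=(M5−M4)/(6·3)=5687/12726, b=Δ4−h4·(2M4+M5)/6=15647/2121
t_q=21/4 → seg 2, τ=1/4; S=1+-9061/2121·τ+-3789/1414·τ²+16763/4242·τ³=-15723/90496

  seg 0: a=-1 b=-11/4242 c=0 d=533/4242
  seg 1: a=0 b=6385/4242 c=533/707 d=-4855/12726
  seg 2: a=1 b=-9061/2121 c=-3789/1414 d=16763/4242
  seg 3: a=-2 b=9433/4242 c=6487/707 d=-18661/4242
  seg 4: a=5 b=15647/2121 c=-5687/1414 d=5687/12726
S(21/4) = -15723/90496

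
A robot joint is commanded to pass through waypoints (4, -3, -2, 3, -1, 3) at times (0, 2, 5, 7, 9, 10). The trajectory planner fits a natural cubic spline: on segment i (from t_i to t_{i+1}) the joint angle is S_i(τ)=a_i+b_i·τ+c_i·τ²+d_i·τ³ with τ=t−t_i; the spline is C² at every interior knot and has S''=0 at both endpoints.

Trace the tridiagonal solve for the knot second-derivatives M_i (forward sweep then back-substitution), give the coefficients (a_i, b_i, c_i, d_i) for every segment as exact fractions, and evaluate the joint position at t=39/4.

  seg 0: a=4 b=-22985/5646 c=0 d=403/2823
  seg 1: a=-3 b=-13313/5646 c=806/941 d=229/16938
  seg 2: a=-2 b=8882/2823 c=1841/1882 d=-14695/22584
  seg 3: a=3 b=-4229/5646 c=-11013/3764 d=3247/2823
  seg 4: a=-1 b=7621/5646 c=14963/3764 d=-14963/11292
S(39/4) = 406977/240896

Δ: Δ0=-7/2, Δ1=1/3, Δ2=5/2, Δ3=-2, Δ4=4
row 1: diag=10, rhs=23; c'=3/10, d'=23/10
row 2: denom=10−3·3/10=91/10; d'=(13−3·23/10)/(91/10)=61/91
row 3: denom=8−2·20/91=688/91; d'=(-27−2·61/91)/(688/91)=-2579/688
row 4: denom=6−2·91/344=941/172; d'=(36−2·-2579/688)/(941/172)=14963/1882
back: M4=14963/1882
back: M3=-2579/688−91/344·14963/1882=-11013/1882
back: M2=61/91−20/91·-11013/1882=1841/941
back: M1=23/10−3/10·1841/941=1612/941
M: M0=0, M1=1612/941, M2=1841/941, M3=-11013/1882, M4=14963/1882, M5=0
seg 0: a=4, c=M0/2=0, d=(M1−M0)/(6·2)=403/2823, b=Δ0−h0·(2M0+M1)/6=-22985/5646
seg 1: a=-3, c=M1/2=806/941, d=(M2−M1)/(6·3)=229/16938, b=Δ1−h1·(2M1+M2)/6=-13313/5646
seg 2: a=-2, c=M2/2=1841/1882, d=(M3−M2)/(6·2)=-14695/22584, b=Δ2−h2·(2M2+M3)/6=8882/2823
seg 3: a=3, c=M3/2=-11013/3764, d=(M4−M3)/(6·2)=3247/2823, b=Δ3−h3·(2M3+M4)/6=-4229/5646
seg 4: a=-1, c=M4/2=14963/3764, d=(M5−M4)/(6·1)=-14963/11292, b=Δ4−h4·(2M4+M5)/6=7621/5646
t_q=39/4 → seg 4, τ=3/4; S=-1+7621/5646·τ+14963/3764·τ²+-14963/11292·τ³=406977/240896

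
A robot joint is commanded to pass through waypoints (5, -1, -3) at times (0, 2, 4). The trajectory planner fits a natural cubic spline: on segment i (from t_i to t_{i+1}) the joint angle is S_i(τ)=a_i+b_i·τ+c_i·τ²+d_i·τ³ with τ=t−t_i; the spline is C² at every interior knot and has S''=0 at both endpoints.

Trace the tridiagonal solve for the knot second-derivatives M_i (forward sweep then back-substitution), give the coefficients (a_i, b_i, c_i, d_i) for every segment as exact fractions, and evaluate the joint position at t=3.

  seg 0: a=5 b=-7/2 c=0 d=1/8
  seg 1: a=-1 b=-2 c=3/4 d=-1/8
S(3) = -19/8

Δ: Δ0=-3, Δ1=-1
row 1: diag=8, rhs=12; c'=1/4, d'=3/2
back: M1=3/2
M: M0=0, M1=3/2, M2=0
seg 0: a=5, c=M0/2=0, d=(M1−M0)/(6·2)=1/8, b=Δ0−h0·(2M0+M1)/6=-7/2
seg 1: a=-1, c=M1/2=3/4, d=(M2−M1)/(6·2)=-1/8, b=Δ1−h1·(2M1+M2)/6=-2
t_q=3 → seg 1, τ=1; S=-1+-2·τ+3/4·τ²+-1/8·τ³=-19/8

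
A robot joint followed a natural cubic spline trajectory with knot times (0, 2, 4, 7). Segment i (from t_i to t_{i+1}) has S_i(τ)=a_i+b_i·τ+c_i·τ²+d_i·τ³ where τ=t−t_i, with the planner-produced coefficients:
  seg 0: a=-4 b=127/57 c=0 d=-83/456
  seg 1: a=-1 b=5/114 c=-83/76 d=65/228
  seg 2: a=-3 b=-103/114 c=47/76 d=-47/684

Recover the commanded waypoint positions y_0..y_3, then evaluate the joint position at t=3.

y_0 = S_0(0) = a_0 = -4
y_1 = S_1(0) = a_1 = -1
y_2 = S_2(0) = a_2 = -3
y_3 = S_2(3) = -2
t_q=3 is in segment 1 (τ=1); S_1(τ)=-67/38

y_0=-4 y_1=-1 y_2=-3 y_3=-2
S(3) = -67/38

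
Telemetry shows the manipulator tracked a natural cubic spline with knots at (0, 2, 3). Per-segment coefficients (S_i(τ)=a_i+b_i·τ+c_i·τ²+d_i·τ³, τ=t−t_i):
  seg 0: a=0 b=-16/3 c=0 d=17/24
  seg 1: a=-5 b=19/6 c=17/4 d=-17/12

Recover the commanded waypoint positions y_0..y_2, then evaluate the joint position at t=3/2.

y_0 = S_0(0) = a_0 = 0
y_1 = S_1(0) = a_1 = -5
y_2 = S_1(1) = 1
t_q=3/2 is in segment 0 (τ=3/2); S_0(τ)=-359/64

y_0=0 y_1=-5 y_2=1
S(3/2) = -359/64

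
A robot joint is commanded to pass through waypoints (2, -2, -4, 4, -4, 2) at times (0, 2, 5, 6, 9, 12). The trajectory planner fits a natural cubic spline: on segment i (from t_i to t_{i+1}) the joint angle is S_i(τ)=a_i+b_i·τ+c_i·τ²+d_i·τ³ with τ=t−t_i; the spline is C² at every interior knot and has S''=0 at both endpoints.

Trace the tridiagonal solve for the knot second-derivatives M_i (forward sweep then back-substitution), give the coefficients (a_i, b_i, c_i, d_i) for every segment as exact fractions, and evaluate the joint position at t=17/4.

Δ: Δ0=-2, Δ1=-2/3, Δ2=8, Δ3=-8/3, Δ4=2
row 1: diag=10, rhs=8; c'=3/10, d'=4/5
row 2: denom=8−3·3/10=71/10; d'=(52−3·4/5)/(71/10)=496/71
row 3: denom=8−1·10/71=558/71; d'=(-64−1·496/71)/(558/71)=-280/31
row 4: denom=12−3·71/186=673/62; d'=(28−3·-280/31)/(673/62)=3416/673
back: M4=3416/673
back: M3=-280/31−71/186·3416/673=-22148/2019
back: M2=496/71−10/71·-22148/2019=17224/2019
back: M1=4/5−3/10·17224/2019=-1184/673
M: M0=0, M1=-1184/673, M2=17224/2019, M3=-22148/2019, M4=3416/673, M5=0
seg 0: a=2, c=M0/2=0, d=(M1−M0)/(6·2)=-296/2019, b=Δ0−h0·(2M0+M1)/6=-2854/2019
seg 1: a=-2, c=M1/2=-592/673, d=(M2−M1)/(6·3)=10388/18171, b=Δ1−h1·(2M1+M2)/6=-6406/2019
seg 2: a=-4, c=M2/2=8612/2019, d=(M3−M2)/(6·1)=-6562/2019, b=Δ2−h2·(2M2+M3)/6=14102/2019
seg 3: a=4, c=M3/2=-11074/2019, d=(M4−M3)/(6·3)=16198/18171, b=Δ3−h3·(2M3+M4)/6=3880/673
seg 4: a=-4, c=M4/2=1708/673, d=(M5−M4)/(6·3)=-1708/6057, b=Δ4−h4·(2M4+M5)/6=-2070/673
t_q=17/4 → seg 1, τ=9/4; S=-2+-6406/2019·τ+-592/673·τ²+10388/18171·τ³=-76241/10768

  seg 0: a=2 b=-2854/2019 c=0 d=-296/2019
  seg 1: a=-2 b=-6406/2019 c=-592/673 d=10388/18171
  seg 2: a=-4 b=14102/2019 c=8612/2019 d=-6562/2019
  seg 3: a=4 b=3880/673 c=-11074/2019 d=16198/18171
  seg 4: a=-4 b=-2070/673 c=1708/673 d=-1708/6057
S(17/4) = -76241/10768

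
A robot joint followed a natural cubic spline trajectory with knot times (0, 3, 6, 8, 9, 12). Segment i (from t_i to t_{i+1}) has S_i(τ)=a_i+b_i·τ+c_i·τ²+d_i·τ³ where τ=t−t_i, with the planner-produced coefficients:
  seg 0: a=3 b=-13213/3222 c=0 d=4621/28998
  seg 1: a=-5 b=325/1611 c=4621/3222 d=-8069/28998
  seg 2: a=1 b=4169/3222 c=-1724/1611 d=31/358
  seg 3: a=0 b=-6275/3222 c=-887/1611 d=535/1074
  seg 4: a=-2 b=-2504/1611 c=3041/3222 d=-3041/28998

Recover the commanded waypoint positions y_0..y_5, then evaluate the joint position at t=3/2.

y_0 = S_0(0) = a_0 = 3
y_1 = S_1(0) = a_1 = -5
y_2 = S_2(0) = a_2 = 1
y_3 = S_3(0) = a_3 = 0
y_4 = S_4(0) = a_4 = -2
y_5 = S_4(3) = -1
t_q=3/2 is in segment 0 (τ=3/2); S_0(τ)=-7485/2864

y_0=3 y_1=-5 y_2=1 y_3=0 y_4=-2 y_5=-1
S(3/2) = -7485/2864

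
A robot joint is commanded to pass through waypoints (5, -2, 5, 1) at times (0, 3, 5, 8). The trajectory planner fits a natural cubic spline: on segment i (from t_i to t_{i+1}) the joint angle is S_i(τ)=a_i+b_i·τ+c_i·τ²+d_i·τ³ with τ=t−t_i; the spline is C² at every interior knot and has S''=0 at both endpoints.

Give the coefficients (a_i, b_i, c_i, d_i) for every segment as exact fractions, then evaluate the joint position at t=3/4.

  seg 0: a=5 b=-107/24 c=0 d=17/72
  seg 1: a=-2 b=23/12 c=17/8 d=-2/3
  seg 2: a=5 b=29/12 c=-15/8 d=5/24
S(3/4) = 899/512

Δ: Δ0=-7/3, Δ1=7/2, Δ2=-4/3
row 1: diag=10, rhs=35; c'=1/5, d'=7/2
row 2: denom=10−2·1/5=48/5; d'=(-29−2·7/2)/(48/5)=-15/4
back: M2=-15/4
back: M1=7/2−1/5·-15/4=17/4
M: M0=0, M1=17/4, M2=-15/4, M3=0
seg 0: a=5, c=M0/2=0, d=(M1−M0)/(6·3)=17/72, b=Δ0−h0·(2M0+M1)/6=-107/24
seg 1: a=-2, c=M1/2=17/8, d=(M2−M1)/(6·2)=-2/3, b=Δ1−h1·(2M1+M2)/6=23/12
seg 2: a=5, c=M2/2=-15/8, d=(M3−M2)/(6·3)=5/24, b=Δ2−h2·(2M2+M3)/6=29/12
t_q=3/4 → seg 0, τ=3/4; S=5+-107/24·τ+0·τ²+17/72·τ³=899/512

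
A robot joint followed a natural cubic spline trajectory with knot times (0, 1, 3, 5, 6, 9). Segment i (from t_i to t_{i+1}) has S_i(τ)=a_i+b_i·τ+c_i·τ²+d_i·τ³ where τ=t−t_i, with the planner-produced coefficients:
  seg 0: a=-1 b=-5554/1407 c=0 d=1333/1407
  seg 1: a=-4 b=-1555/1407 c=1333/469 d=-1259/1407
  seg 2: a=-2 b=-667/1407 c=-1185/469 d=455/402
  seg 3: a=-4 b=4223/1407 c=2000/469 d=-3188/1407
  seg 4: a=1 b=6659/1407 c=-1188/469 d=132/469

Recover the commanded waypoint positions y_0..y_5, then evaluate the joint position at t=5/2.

y_0 = S_0(0) = a_0 = -1
y_1 = S_1(0) = a_1 = -4
y_2 = S_2(0) = a_2 = -2
y_3 = S_3(0) = a_3 = -4
y_4 = S_4(0) = a_4 = 1
y_5 = S_4(3) = 0
t_q=5/2 is in segment 1 (τ=3/2); S_1(τ)=-8565/3752

y_0=-1 y_1=-4 y_2=-2 y_3=-4 y_4=1 y_5=0
S(5/2) = -8565/3752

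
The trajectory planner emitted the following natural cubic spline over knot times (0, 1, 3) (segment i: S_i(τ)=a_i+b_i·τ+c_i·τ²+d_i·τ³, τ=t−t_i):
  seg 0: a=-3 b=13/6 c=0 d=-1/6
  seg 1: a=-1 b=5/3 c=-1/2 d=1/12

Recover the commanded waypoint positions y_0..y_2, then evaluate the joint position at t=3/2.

y_0=-3 y_1=-1 y_2=1
S(3/2) = -9/32

y_0 = S_0(0) = a_0 = -3
y_1 = S_1(0) = a_1 = -1
y_2 = S_1(2) = 1
t_q=3/2 is in segment 1 (τ=1/2); S_1(τ)=-9/32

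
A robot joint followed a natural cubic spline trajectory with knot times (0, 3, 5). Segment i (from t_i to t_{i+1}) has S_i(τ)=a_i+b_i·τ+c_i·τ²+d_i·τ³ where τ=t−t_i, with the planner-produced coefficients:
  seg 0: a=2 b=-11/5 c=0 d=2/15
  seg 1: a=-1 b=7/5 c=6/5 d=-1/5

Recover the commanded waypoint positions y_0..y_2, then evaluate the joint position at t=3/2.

y_0=2 y_1=-1 y_2=5
S(3/2) = -17/20

y_0 = S_0(0) = a_0 = 2
y_1 = S_1(0) = a_1 = -1
y_2 = S_1(2) = 5
t_q=3/2 is in segment 0 (τ=3/2); S_0(τ)=-17/20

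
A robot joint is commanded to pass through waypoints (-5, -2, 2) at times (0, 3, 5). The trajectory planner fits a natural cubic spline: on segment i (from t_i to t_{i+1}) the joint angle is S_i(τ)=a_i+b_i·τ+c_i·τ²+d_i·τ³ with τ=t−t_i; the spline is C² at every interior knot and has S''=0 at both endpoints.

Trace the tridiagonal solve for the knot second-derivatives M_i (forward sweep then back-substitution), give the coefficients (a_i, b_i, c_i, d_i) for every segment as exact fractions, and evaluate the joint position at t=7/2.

  seg 0: a=-5 b=7/10 c=0 d=1/30
  seg 1: a=-2 b=8/5 c=3/10 d=-1/20
S(7/2) = -181/160

Δ: Δ0=1, Δ1=2
row 1: diag=10, rhs=6; c'=1/5, d'=3/5
back: M1=3/5
M: M0=0, M1=3/5, M2=0
seg 0: a=-5, c=M0/2=0, d=(M1−M0)/(6·3)=1/30, b=Δ0−h0·(2M0+M1)/6=7/10
seg 1: a=-2, c=M1/2=3/10, d=(M2−M1)/(6·2)=-1/20, b=Δ1−h1·(2M1+M2)/6=8/5
t_q=7/2 → seg 1, τ=1/2; S=-2+8/5·τ+3/10·τ²+-1/20·τ³=-181/160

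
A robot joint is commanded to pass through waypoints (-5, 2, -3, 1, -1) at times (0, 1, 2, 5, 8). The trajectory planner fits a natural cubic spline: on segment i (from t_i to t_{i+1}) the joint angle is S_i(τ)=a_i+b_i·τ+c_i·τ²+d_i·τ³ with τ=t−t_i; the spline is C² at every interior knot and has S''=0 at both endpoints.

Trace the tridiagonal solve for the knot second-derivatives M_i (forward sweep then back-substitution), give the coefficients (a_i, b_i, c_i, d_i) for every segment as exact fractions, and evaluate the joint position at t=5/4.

  seg 0: a=-5 b=1739/168 c=0 d=-563/168
  seg 1: a=2 b=25/84 c=-563/56 d=799/168
  seg 2: a=-3 b=-133/24 c=59/14 d=-323/504
  seg 3: a=1 b=205/84 c=-87/56 d=29/168
S(5/4) = 5449/3584

Δ: Δ0=7, Δ1=-5, Δ2=4/3, Δ3=-2/3
row 1: diag=4, rhs=-72; c'=1/4, d'=-18
row 2: denom=8−1·1/4=31/4; d'=(38−1·-18)/(31/4)=224/31
row 3: denom=12−3·12/31=336/31; d'=(-12−3·224/31)/(336/31)=-87/28
back: M3=-87/28
back: M2=224/31−12/31·-87/28=59/7
back: M1=-18−1/4·59/7=-563/28
M: M0=0, M1=-563/28, M2=59/7, M3=-87/28, M4=0
seg 0: a=-5, c=M0/2=0, d=(M1−M0)/(6·1)=-563/168, b=Δ0−h0·(2M0+M1)/6=1739/168
seg 1: a=2, c=M1/2=-563/56, d=(M2−M1)/(6·1)=799/168, b=Δ1−h1·(2M1+M2)/6=25/84
seg 2: a=-3, c=M2/2=59/14, d=(M3−M2)/(6·3)=-323/504, b=Δ2−h2·(2M2+M3)/6=-133/24
seg 3: a=1, c=M3/2=-87/56, d=(M4−M3)/(6·3)=29/168, b=Δ3−h3·(2M3+M4)/6=205/84
t_q=5/4 → seg 1, τ=1/4; S=2+25/84·τ+-563/56·τ²+799/168·τ³=5449/3584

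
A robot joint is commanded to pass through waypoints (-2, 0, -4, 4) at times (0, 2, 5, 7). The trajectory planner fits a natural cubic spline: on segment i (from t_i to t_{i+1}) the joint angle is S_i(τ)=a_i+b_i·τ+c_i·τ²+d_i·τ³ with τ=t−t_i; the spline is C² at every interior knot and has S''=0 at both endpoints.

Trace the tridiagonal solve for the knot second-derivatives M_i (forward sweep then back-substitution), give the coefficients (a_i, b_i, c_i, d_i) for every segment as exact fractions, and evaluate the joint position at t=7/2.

  seg 0: a=-2 b=509/273 c=0 d=-59/273
  seg 1: a=0 b=-199/273 c=-118/91 d=23/63
  seg 2: a=-4 b=368/273 c=181/91 d=-181/546
S(7/2) = -289/104

Δ: Δ0=1, Δ1=-4/3, Δ2=4
row 1: diag=10, rhs=-14; c'=3/10, d'=-7/5
row 2: denom=10−3·3/10=91/10; d'=(32−3·-7/5)/(91/10)=362/91
back: M2=362/91
back: M1=-7/5−3/10·362/91=-236/91
M: M0=0, M1=-236/91, M2=362/91, M3=0
seg 0: a=-2, c=M0/2=0, d=(M1−M0)/(6·2)=-59/273, b=Δ0−h0·(2M0+M1)/6=509/273
seg 1: a=0, c=M1/2=-118/91, d=(M2−M1)/(6·3)=23/63, b=Δ1−h1·(2M1+M2)/6=-199/273
seg 2: a=-4, c=M2/2=181/91, d=(M3−M2)/(6·2)=-181/546, b=Δ2−h2·(2M2+M3)/6=368/273
t_q=7/2 → seg 1, τ=3/2; S=0+-199/273·τ+-118/91·τ²+23/63·τ³=-289/104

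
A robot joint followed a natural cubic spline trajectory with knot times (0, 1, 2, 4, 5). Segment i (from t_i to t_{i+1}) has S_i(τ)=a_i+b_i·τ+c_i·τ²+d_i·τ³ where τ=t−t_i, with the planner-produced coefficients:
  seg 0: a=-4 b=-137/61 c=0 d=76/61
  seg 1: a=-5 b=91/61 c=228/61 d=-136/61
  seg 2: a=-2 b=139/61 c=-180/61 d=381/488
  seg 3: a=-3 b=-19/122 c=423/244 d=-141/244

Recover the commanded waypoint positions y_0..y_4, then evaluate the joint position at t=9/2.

y_0=-4 y_1=-5 y_2=-2 y_3=-3 y_4=-2
S(9/2) = -5303/1952

y_0 = S_0(0) = a_0 = -4
y_1 = S_1(0) = a_1 = -5
y_2 = S_2(0) = a_2 = -2
y_3 = S_3(0) = a_3 = -3
y_4 = S_3(1) = -2
t_q=9/2 is in segment 3 (τ=1/2); S_3(τ)=-5303/1952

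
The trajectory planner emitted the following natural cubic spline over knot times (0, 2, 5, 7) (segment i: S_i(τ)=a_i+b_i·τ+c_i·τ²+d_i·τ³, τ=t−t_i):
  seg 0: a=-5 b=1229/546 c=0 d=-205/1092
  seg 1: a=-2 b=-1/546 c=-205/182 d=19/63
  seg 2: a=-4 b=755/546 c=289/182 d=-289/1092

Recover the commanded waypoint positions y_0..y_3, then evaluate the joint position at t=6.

y_0 = S_0(0) = a_0 = -5
y_1 = S_1(0) = a_1 = -2
y_2 = S_2(0) = a_2 = -4
y_3 = S_2(2) = 3
t_q=6 is in segment 2 (τ=1); S_2(τ)=-471/364

y_0=-5 y_1=-2 y_2=-4 y_3=3
S(6) = -471/364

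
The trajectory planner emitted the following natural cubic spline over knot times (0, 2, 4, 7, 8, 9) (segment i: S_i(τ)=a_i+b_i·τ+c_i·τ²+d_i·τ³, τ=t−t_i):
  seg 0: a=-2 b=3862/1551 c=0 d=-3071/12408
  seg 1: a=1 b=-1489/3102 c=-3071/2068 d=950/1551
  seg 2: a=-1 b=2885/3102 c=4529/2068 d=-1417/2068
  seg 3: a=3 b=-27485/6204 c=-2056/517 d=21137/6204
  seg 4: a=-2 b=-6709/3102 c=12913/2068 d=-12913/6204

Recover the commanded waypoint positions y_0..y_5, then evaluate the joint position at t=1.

y_0=-2 y_1=1 y_2=-1 y_3=3 y_4=-2 y_5=0
S(1) = 1003/4136

y_0 = S_0(0) = a_0 = -2
y_1 = S_1(0) = a_1 = 1
y_2 = S_2(0) = a_2 = -1
y_3 = S_3(0) = a_3 = 3
y_4 = S_4(0) = a_4 = -2
y_5 = S_4(1) = 0
t_q=1 is in segment 0 (τ=1); S_0(τ)=1003/4136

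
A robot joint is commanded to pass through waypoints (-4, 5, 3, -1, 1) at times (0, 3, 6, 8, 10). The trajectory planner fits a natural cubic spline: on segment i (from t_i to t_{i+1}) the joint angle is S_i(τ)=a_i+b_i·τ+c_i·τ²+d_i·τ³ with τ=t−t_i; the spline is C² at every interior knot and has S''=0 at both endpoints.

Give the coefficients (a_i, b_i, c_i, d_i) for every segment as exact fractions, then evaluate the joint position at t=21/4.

  seg 0: a=-4 b=229/60 c=0 d=-49/540
  seg 1: a=5 b=41/30 c=-49/60 d=5/108
  seg 2: a=3 b=-137/60 c=-2/5 d=13/48
  seg 3: a=-1 b=-19/30 c=49/40 d=-49/240
S(21/4) = 5719/1280

Δ: Δ0=3, Δ1=-2/3, Δ2=-2, Δ3=1
row 1: diag=12, rhs=-22; c'=1/4, d'=-11/6
row 2: denom=10−3·1/4=37/4; d'=(-8−3·-11/6)/(37/4)=-10/37
row 3: denom=8−2·8/37=280/37; d'=(18−2·-10/37)/(280/37)=49/20
back: M3=49/20
back: M2=-10/37−8/37·49/20=-4/5
back: M1=-11/6−1/4·-4/5=-49/30
M: M0=0, M1=-49/30, M2=-4/5, M3=49/20, M4=0
seg 0: a=-4, c=M0/2=0, d=(M1−M0)/(6·3)=-49/540, b=Δ0−h0·(2M0+M1)/6=229/60
seg 1: a=5, c=M1/2=-49/60, d=(M2−M1)/(6·3)=5/108, b=Δ1−h1·(2M1+M2)/6=41/30
seg 2: a=3, c=M2/2=-2/5, d=(M3−M2)/(6·2)=13/48, b=Δ2−h2·(2M2+M3)/6=-137/60
seg 3: a=-1, c=M3/2=49/40, d=(M4−M3)/(6·2)=-49/240, b=Δ3−h3·(2M3+M4)/6=-19/30
t_q=21/4 → seg 1, τ=9/4; S=5+41/30·τ+-49/60·τ²+5/108·τ³=5719/1280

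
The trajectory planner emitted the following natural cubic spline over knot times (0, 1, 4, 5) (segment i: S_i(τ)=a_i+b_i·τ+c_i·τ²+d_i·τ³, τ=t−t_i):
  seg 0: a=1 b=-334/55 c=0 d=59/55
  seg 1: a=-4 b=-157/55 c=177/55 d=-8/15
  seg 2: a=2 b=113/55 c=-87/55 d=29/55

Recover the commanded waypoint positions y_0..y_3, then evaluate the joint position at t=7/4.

y_0=1 y_1=-4 y_2=2 y_3=3
S(7/4) = -4009/880

y_0 = S_0(0) = a_0 = 1
y_1 = S_1(0) = a_1 = -4
y_2 = S_2(0) = a_2 = 2
y_3 = S_2(1) = 3
t_q=7/4 is in segment 1 (τ=3/4); S_1(τ)=-4009/880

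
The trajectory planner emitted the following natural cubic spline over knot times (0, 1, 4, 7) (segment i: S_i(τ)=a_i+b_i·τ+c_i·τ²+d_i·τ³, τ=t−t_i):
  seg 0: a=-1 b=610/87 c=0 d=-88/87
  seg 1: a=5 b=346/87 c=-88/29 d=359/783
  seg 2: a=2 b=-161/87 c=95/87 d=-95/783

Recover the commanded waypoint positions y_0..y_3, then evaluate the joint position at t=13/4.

y_0=-1 y_1=5 y_2=2 y_3=3
S(13/4) = 7069/1856

y_0 = S_0(0) = a_0 = -1
y_1 = S_1(0) = a_1 = 5
y_2 = S_2(0) = a_2 = 2
y_3 = S_2(3) = 3
t_q=13/4 is in segment 1 (τ=9/4); S_1(τ)=7069/1856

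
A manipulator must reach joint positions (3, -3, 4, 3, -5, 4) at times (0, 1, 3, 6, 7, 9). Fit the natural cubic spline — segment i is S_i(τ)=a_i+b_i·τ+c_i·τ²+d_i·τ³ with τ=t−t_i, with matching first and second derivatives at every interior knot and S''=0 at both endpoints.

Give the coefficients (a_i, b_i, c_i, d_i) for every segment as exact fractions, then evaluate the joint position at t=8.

Δ: Δ0=-6, Δ1=7/2, Δ2=-1/3, Δ3=-8, Δ4=9/2
row 1: diag=6, rhs=57; c'=1/3, d'=19/2
row 2: denom=10−2·1/3=28/3; d'=(-23−2·19/2)/(28/3)=-9/2
row 3: denom=8−3·9/28=197/28; d'=(-46−3·-9/2)/(197/28)=-910/197
row 4: denom=6−1·28/197=1154/197; d'=(75−1·-910/197)/(1154/197)=15685/1154
back: M4=15685/1154
back: M3=-910/197−28/197·15685/1154=-3780/577
back: M2=-9/2−9/28·-3780/577=-2763/1154
back: M1=19/2−1/3·-2763/1154=5942/577
M: M0=0, M1=5942/577, M2=-2763/1154, M3=-3780/577, M4=15685/1154, M5=0
seg 0: a=3, c=M0/2=0, d=(M1−M0)/(6·1)=2971/1731, b=Δ0−h0·(2M0+M1)/6=-13357/1731
seg 1: a=-3, c=M1/2=2971/577, d=(M2−M1)/(6·2)=-14647/13848, b=Δ1−h1·(2M1+M2)/6=-4444/1731
seg 2: a=4, c=M2/2=-2763/2308, d=(M3−M2)/(6·3)=-533/2308, b=Δ2−h2·(2M2+M3)/6=18475/3462
seg 3: a=3, c=M3/2=-1890/577, d=(M4−M3)/(6·1)=23245/6924, b=Δ3−h3·(2M3+M4)/6=-55957/6924
seg 4: a=-5, c=M4/2=15685/2308, d=(M5−M4)/(6·2)=-15685/13848, b=Δ4−h4·(2M4+M5)/6=-15791/3462
t_q=8 → seg 4, τ=1; S=-5+-15791/3462·τ+15685/2308·τ²+-15685/13848·τ³=-17993/4616

  seg 0: a=3 b=-13357/1731 c=0 d=2971/1731
  seg 1: a=-3 b=-4444/1731 c=2971/577 d=-14647/13848
  seg 2: a=4 b=18475/3462 c=-2763/2308 d=-533/2308
  seg 3: a=3 b=-55957/6924 c=-1890/577 d=23245/6924
  seg 4: a=-5 b=-15791/3462 c=15685/2308 d=-15685/13848
S(8) = -17993/4616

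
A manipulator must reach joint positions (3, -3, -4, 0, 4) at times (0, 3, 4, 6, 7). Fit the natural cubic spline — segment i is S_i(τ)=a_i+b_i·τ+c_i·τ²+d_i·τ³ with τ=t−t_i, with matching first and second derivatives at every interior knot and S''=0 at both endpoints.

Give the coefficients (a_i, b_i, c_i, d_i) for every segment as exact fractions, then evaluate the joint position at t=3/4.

  seg 0: a=3 b=-277/125 c=0 d=3/125
  seg 1: a=-3 b=-196/125 c=27/125 d=44/125
  seg 2: a=-4 b=-2/25 c=159/125 d=-29/250
  seg 3: a=0 b=452/125 c=72/125 d=-24/125
S(3/4) = 2157/1600

Δ: Δ0=-2, Δ1=-1, Δ2=2, Δ3=4
row 1: diag=8, rhs=6; c'=1/8, d'=3/4
row 2: denom=6−1·1/8=47/8; d'=(18−1·3/4)/(47/8)=138/47
row 3: denom=6−2·16/47=250/47; d'=(12−2·138/47)/(250/47)=144/125
back: M3=144/125
back: M2=138/47−16/47·144/125=318/125
back: M1=3/4−1/8·318/125=54/125
M: M0=0, M1=54/125, M2=318/125, M3=144/125, M4=0
seg 0: a=3, c=M0/2=0, d=(M1−M0)/(6·3)=3/125, b=Δ0−h0·(2M0+M1)/6=-277/125
seg 1: a=-3, c=M1/2=27/125, d=(M2−M1)/(6·1)=44/125, b=Δ1−h1·(2M1+M2)/6=-196/125
seg 2: a=-4, c=M2/2=159/125, d=(M3−M2)/(6·2)=-29/250, b=Δ2−h2·(2M2+M3)/6=-2/25
seg 3: a=0, c=M3/2=72/125, d=(M4−M3)/(6·1)=-24/125, b=Δ3−h3·(2M3+M4)/6=452/125
t_q=3/4 → seg 0, τ=3/4; S=3+-277/125·τ+0·τ²+3/125·τ³=2157/1600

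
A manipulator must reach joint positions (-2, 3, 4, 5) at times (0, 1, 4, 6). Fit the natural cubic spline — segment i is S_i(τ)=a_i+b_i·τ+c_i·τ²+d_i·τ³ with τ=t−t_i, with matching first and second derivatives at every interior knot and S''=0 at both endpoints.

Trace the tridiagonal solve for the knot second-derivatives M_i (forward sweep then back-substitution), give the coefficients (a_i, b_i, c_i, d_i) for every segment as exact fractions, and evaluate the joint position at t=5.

  seg 0: a=-2 b=2413/426 c=0 d=-283/426
  seg 1: a=3 b=782/213 c=-283/142 d=125/426
  seg 2: a=4 b=-155/426 c=46/71 d=-23/213
S(5) = 593/142

Δ: Δ0=5, Δ1=1/3, Δ2=1/2
row 1: diag=8, rhs=-28; c'=3/8, d'=-7/2
row 2: denom=10−3·3/8=71/8; d'=(1−3·-7/2)/(71/8)=92/71
back: M2=92/71
back: M1=-7/2−3/8·92/71=-283/71
M: M0=0, M1=-283/71, M2=92/71, M3=0
seg 0: a=-2, c=M0/2=0, d=(M1−M0)/(6·1)=-283/426, b=Δ0−h0·(2M0+M1)/6=2413/426
seg 1: a=3, c=M1/2=-283/142, d=(M2−M1)/(6·3)=125/426, b=Δ1−h1·(2M1+M2)/6=782/213
seg 2: a=4, c=M2/2=46/71, d=(M3−M2)/(6·2)=-23/213, b=Δ2−h2·(2M2+M3)/6=-155/426
t_q=5 → seg 2, τ=1; S=4+-155/426·τ+46/71·τ²+-23/213·τ³=593/142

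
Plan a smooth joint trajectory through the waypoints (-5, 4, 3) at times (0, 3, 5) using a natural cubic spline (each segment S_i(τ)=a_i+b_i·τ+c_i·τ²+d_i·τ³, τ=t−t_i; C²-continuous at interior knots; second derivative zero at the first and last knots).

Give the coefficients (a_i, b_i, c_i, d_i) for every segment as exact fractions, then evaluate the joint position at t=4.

Δ: Δ0=3, Δ1=-1/2
row 1: diag=10, rhs=-21; c'=1/5, d'=-21/10
back: M1=-21/10
M: M0=0, M1=-21/10, M2=0
seg 0: a=-5, c=M0/2=0, d=(M1−M0)/(6·3)=-7/60, b=Δ0−h0·(2M0+M1)/6=81/20
seg 1: a=4, c=M1/2=-21/20, d=(M2−M1)/(6·2)=7/40, b=Δ1−h1·(2M1+M2)/6=9/10
t_q=4 → seg 1, τ=1; S=4+9/10·τ+-21/20·τ²+7/40·τ³=161/40

  seg 0: a=-5 b=81/20 c=0 d=-7/60
  seg 1: a=4 b=9/10 c=-21/20 d=7/40
S(4) = 161/40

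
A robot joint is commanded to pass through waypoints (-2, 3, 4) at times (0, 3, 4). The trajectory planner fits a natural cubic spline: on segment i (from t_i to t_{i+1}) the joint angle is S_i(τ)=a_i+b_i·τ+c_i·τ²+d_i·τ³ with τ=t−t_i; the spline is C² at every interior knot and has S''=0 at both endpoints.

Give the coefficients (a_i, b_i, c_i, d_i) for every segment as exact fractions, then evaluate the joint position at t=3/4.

  seg 0: a=-2 b=23/12 c=0 d=-1/36
  seg 1: a=3 b=7/6 c=-1/4 d=1/12
S(3/4) = -147/256

Δ: Δ0=5/3, Δ1=1
row 1: diag=8, rhs=-4; c'=1/8, d'=-1/2
back: M1=-1/2
M: M0=0, M1=-1/2, M2=0
seg 0: a=-2, c=M0/2=0, d=(M1−M0)/(6·3)=-1/36, b=Δ0−h0·(2M0+M1)/6=23/12
seg 1: a=3, c=M1/2=-1/4, d=(M2−M1)/(6·1)=1/12, b=Δ1−h1·(2M1+M2)/6=7/6
t_q=3/4 → seg 0, τ=3/4; S=-2+23/12·τ+0·τ²+-1/36·τ³=-147/256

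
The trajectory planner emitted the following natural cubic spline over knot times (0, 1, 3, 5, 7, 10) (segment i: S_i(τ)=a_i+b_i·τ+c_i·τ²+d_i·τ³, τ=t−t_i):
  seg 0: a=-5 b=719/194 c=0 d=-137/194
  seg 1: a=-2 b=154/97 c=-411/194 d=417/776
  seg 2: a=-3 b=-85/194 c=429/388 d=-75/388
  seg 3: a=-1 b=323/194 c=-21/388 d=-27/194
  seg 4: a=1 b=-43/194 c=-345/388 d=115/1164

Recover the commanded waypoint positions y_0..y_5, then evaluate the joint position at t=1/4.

y_0=-5 y_1=-2 y_2=-3 y_3=-1 y_4=1 y_5=-5
S(1/4) = -50713/12416

y_0 = S_0(0) = a_0 = -5
y_1 = S_1(0) = a_1 = -2
y_2 = S_2(0) = a_2 = -3
y_3 = S_3(0) = a_3 = -1
y_4 = S_4(0) = a_4 = 1
y_5 = S_4(3) = -5
t_q=1/4 is in segment 0 (τ=1/4); S_0(τ)=-50713/12416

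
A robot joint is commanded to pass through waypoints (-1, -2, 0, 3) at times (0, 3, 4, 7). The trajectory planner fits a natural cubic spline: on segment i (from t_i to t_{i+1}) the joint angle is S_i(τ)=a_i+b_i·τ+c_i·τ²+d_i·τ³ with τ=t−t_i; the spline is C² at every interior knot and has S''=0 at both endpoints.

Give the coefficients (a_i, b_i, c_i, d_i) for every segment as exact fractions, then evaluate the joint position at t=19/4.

  seg 0: a=-1 b=-80/63 c=0 d=59/567
  seg 1: a=-2 b=97/63 c=59/63 d=-10/21
  seg 2: a=0 b=125/63 c=-31/63 d=31/567
S(19/4) = 79/64

Δ: Δ0=-1/3, Δ1=2, Δ2=1
row 1: diag=8, rhs=14; c'=1/8, d'=7/4
row 2: denom=8−1·1/8=63/8; d'=(-6−1·7/4)/(63/8)=-62/63
back: M2=-62/63
back: M1=7/4−1/8·-62/63=118/63
M: M0=0, M1=118/63, M2=-62/63, M3=0
seg 0: a=-1, c=M0/2=0, d=(M1−M0)/(6·3)=59/567, b=Δ0−h0·(2M0+M1)/6=-80/63
seg 1: a=-2, c=M1/2=59/63, d=(M2−M1)/(6·1)=-10/21, b=Δ1−h1·(2M1+M2)/6=97/63
seg 2: a=0, c=M2/2=-31/63, d=(M3−M2)/(6·3)=31/567, b=Δ2−h2·(2M2+M3)/6=125/63
t_q=19/4 → seg 2, τ=3/4; S=0+125/63·τ+-31/63·τ²+31/567·τ³=79/64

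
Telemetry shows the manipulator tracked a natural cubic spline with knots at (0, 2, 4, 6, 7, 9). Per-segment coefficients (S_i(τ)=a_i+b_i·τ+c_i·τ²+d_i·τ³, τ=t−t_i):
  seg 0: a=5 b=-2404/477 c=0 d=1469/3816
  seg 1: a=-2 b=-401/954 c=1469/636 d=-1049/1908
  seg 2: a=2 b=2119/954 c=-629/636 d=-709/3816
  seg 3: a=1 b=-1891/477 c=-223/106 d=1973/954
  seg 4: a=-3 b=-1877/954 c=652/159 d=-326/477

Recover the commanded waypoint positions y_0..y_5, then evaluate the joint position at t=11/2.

y_0 = S_0(0) = a_0 = 5
y_1 = S_1(0) = a_1 = -2
y_2 = S_2(0) = a_2 = 2
y_3 = S_3(0) = a_3 = 1
y_4 = S_4(0) = a_4 = -3
y_5 = S_4(2) = 4
t_q=11/2 is in segment 2 (τ=3/2); S_2(τ)=25231/10176

y_0=5 y_1=-2 y_2=2 y_3=1 y_4=-3 y_5=4
S(11/2) = 25231/10176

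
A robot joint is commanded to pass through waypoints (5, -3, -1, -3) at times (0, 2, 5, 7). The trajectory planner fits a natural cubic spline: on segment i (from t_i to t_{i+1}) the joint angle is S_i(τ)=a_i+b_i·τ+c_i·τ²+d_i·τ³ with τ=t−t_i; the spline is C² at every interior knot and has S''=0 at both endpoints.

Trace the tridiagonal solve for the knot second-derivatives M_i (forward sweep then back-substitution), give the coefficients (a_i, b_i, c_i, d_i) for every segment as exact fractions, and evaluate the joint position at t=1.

  seg 0: a=5 b=-1402/273 c=0 d=155/546
  seg 1: a=-3 b=-472/273 c=155/91 d=-19/63
  seg 2: a=-1 b=95/273 c=-92/91 d=46/273
S(1) = 27/182

Δ: Δ0=-4, Δ1=2/3, Δ2=-1
row 1: diag=10, rhs=28; c'=3/10, d'=14/5
row 2: denom=10−3·3/10=91/10; d'=(-10−3·14/5)/(91/10)=-184/91
back: M2=-184/91
back: M1=14/5−3/10·-184/91=310/91
M: M0=0, M1=310/91, M2=-184/91, M3=0
seg 0: a=5, c=M0/2=0, d=(M1−M0)/(6·2)=155/546, b=Δ0−h0·(2M0+M1)/6=-1402/273
seg 1: a=-3, c=M1/2=155/91, d=(M2−M1)/(6·3)=-19/63, b=Δ1−h1·(2M1+M2)/6=-472/273
seg 2: a=-1, c=M2/2=-92/91, d=(M3−M2)/(6·2)=46/273, b=Δ2−h2·(2M2+M3)/6=95/273
t_q=1 → seg 0, τ=1; S=5+-1402/273·τ+0·τ²+155/546·τ³=27/182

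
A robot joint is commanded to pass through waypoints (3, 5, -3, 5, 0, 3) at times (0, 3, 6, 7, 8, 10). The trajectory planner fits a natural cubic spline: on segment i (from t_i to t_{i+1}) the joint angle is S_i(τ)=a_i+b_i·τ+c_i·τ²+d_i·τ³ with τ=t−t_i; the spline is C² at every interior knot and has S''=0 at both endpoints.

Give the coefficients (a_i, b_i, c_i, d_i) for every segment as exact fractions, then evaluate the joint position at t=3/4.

  seg 0: a=3 b=4023/1286 c=0 d=-9497/34722
  seg 1: a=5 b=-2737/643 c=-9497/3858 d=34625/34722
  seg 2: a=-3 b=10157/1286 c=4188/643 d=-8245/1286
  seg 3: a=5 b=1087/643 c=-16359/1286 d=7755/1286
  seg 4: a=0 b=-7279/1286 c=3453/643 d=-1151/1286
S(3/4) = 430519/82304

Δ: Δ0=2/3, Δ1=-8/3, Δ2=8, Δ3=-5, Δ4=3/2
row 1: diag=12, rhs=-20; c'=1/4, d'=-5/3
row 2: denom=8−3·1/4=29/4; d'=(64−3·-5/3)/(29/4)=276/29
row 3: denom=4−1·4/29=112/29; d'=(-78−1·276/29)/(112/29)=-1269/56
row 4: denom=6−1·29/112=643/112; d'=(39−1·-1269/56)/(643/112)=6906/643
back: M4=6906/643
back: M3=-1269/56−29/112·6906/643=-16359/643
back: M2=276/29−4/29·-16359/643=8376/643
back: M1=-5/3−1/4·8376/643=-9497/1929
M: M0=0, M1=-9497/1929, M2=8376/643, M3=-16359/643, M4=6906/643, M5=0
seg 0: a=3, c=M0/2=0, d=(M1−M0)/(6·3)=-9497/34722, b=Δ0−h0·(2M0+M1)/6=4023/1286
seg 1: a=5, c=M1/2=-9497/3858, d=(M2−M1)/(6·3)=34625/34722, b=Δ1−h1·(2M1+M2)/6=-2737/643
seg 2: a=-3, c=M2/2=4188/643, d=(M3−M2)/(6·1)=-8245/1286, b=Δ2−h2·(2M2+M3)/6=10157/1286
seg 3: a=5, c=M3/2=-16359/1286, d=(M4−M3)/(6·1)=7755/1286, b=Δ3−h3·(2M3+M4)/6=1087/643
seg 4: a=0, c=M4/2=3453/643, d=(M5−M4)/(6·2)=-1151/1286, b=Δ4−h4·(2M4+M5)/6=-7279/1286
t_q=3/4 → seg 0, τ=3/4; S=3+4023/1286·τ+0·τ²+-9497/34722·τ³=430519/82304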